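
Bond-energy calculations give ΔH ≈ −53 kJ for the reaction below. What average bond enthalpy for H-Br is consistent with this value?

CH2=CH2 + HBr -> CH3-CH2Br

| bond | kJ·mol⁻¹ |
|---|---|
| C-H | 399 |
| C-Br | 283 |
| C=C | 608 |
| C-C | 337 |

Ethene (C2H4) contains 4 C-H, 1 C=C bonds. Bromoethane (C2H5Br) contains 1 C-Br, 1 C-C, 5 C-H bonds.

D(H-Br) ≈ 358 kJ/mol

Let D be the H-Br bond energy.
Σ(broken) = 4×399 + 1×608 + 1×D = 2204 + D
Σ(formed) = 1×283 + 1×337 + 5×399 = 2615
ΔH = Σ(broken) − Σ(formed) = (2204 + D) − (2615) = −411 + D
Setting this equal to −53 kJ gives D = 358 kJ/mol.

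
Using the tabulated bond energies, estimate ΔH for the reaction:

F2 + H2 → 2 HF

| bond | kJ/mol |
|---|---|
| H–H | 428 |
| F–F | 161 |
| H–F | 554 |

Bonds broken (reactants):
  F–F: 1 × 161 = 161
  H–H: 1 × 428 = 428
  Σ(broken) = 589 kJ
Bonds formed (products):
  H–F: 2 × 554 = 1108
  Σ(formed) = 1108 kJ
ΔH = Σ(broken) − Σ(formed) = 589 − 1108 = −519 kJ

ΔH ≈ −519 kJ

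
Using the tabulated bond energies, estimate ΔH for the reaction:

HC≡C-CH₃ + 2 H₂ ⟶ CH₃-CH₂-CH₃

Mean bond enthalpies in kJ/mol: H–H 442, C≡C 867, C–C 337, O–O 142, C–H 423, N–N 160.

Bonds broken (reactants):
  C≡C: 1 × 867 = 867
  C–C: 1 × 337 = 337
  C–H: 4 × 423 = 1692
  H–H: 2 × 442 = 884
  Σ(broken) = 3780 kJ
Bonds formed (products):
  C–C: 2 × 337 = 674
  C–H: 8 × 423 = 3384
  Σ(formed) = 4058 kJ
ΔH = Σ(broken) − Σ(formed) = 3780 − 4058 = −278 kJ

ΔH ≈ −278 kJ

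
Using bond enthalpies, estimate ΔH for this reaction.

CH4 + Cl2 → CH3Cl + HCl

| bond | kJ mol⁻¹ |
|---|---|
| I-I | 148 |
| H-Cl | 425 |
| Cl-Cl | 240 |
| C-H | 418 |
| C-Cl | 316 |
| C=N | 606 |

ΔH ≈ −83 kJ

Bonds broken (reactants):
  C-H: 4 × 418 = 1672
  Cl-Cl: 1 × 240 = 240
  Σ(broken) = 1912 kJ
Bonds formed (products):
  C-Cl: 1 × 316 = 316
  C-H: 3 × 418 = 1254
  H-Cl: 1 × 425 = 425
  Σ(formed) = 1995 kJ
ΔH = Σ(broken) − Σ(formed) = 1912 − 1995 = −83 kJ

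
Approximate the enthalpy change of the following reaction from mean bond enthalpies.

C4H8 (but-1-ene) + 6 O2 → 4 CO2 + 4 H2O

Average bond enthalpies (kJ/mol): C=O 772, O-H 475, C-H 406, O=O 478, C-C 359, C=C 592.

ΔH ≈ −2550 kJ

Bonds broken (reactants):
  C-C: 2 × 359 = 718
  C-H: 8 × 406 = 3248
  C=C: 1 × 592 = 592
  O=O: 6 × 478 = 2868
  Σ(broken) = 7426 kJ
Bonds formed (products):
  C=O: 8 × 772 = 6176
  O-H: 8 × 475 = 3800
  Σ(formed) = 9976 kJ
ΔH = Σ(broken) − Σ(formed) = 7426 − 9976 = −2550 kJ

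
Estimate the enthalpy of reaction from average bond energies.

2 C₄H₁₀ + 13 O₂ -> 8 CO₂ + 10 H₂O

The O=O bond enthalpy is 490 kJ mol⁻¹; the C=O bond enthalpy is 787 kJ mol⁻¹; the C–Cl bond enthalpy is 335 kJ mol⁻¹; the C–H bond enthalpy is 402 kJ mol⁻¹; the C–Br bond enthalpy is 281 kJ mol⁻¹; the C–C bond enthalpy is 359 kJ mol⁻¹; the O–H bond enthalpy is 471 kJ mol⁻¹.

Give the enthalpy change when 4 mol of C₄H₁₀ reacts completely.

Bonds broken (reactants):
  C–C: 6 × 359 = 2154
  C–H: 20 × 402 = 8040
  O=O: 13 × 490 = 6370
  Σ(broken) = 16564 kJ
Bonds formed (products):
  C=O: 16 × 787 = 12592
  O–H: 20 × 471 = 9420
  Σ(formed) = 22012 kJ
ΔH = Σ(broken) − Σ(formed) = 16564 − 22012 = −5448 kJ
For 2× the reaction as written: 2 × (−5448) = −10896 kJ

ΔH = −10896 kJ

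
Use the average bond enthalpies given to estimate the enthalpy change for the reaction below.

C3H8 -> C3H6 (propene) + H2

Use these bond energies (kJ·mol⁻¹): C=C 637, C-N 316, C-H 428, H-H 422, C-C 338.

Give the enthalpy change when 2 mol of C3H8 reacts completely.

ΔH = +270 kJ

Bonds broken (reactants):
  C-C: 2 × 338 = 676
  C-H: 8 × 428 = 3424
  Σ(broken) = 4100 kJ
Bonds formed (products):
  C-C: 1 × 338 = 338
  C-H: 6 × 428 = 2568
  C=C: 1 × 637 = 637
  H-H: 1 × 422 = 422
  Σ(formed) = 3965 kJ
ΔH = Σ(broken) − Σ(formed) = 4100 − 3965 = +135 kJ
For 2× the reaction as written: 2 × (+135) = +270 kJ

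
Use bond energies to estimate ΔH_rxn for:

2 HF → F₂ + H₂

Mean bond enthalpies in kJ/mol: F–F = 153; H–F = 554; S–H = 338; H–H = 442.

Bonds broken (reactants):
  H–F: 2 × 554 = 1108
  Σ(broken) = 1108 kJ
Bonds formed (products):
  F–F: 1 × 153 = 153
  H–H: 1 × 442 = 442
  Σ(formed) = 595 kJ
ΔH = Σ(broken) − Σ(formed) = 1108 − 595 = +513 kJ

ΔH ≈ +513 kJ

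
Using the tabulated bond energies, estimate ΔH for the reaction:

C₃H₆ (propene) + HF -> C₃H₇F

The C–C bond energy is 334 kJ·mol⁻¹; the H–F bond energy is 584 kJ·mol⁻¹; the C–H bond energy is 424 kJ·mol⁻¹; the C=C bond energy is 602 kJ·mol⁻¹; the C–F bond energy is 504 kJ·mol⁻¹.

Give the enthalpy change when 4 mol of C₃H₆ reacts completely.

ΔH = −304 kJ

Bonds broken (reactants):
  C–C: 1 × 334 = 334
  C–H: 6 × 424 = 2544
  C=C: 1 × 602 = 602
  H–F: 1 × 584 = 584
  Σ(broken) = 4064 kJ
Bonds formed (products):
  C–C: 2 × 334 = 668
  C–F: 1 × 504 = 504
  C–H: 7 × 424 = 2968
  Σ(formed) = 4140 kJ
ΔH = Σ(broken) − Σ(formed) = 4064 − 4140 = −76 kJ
For 4× the reaction as written: 4 × (−76) = −304 kJ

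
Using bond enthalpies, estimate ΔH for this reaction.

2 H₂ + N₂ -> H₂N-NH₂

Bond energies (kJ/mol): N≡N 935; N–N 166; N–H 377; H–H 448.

Bonds broken (reactants):
  H–H: 2 × 448 = 896
  N≡N: 1 × 935 = 935
  Σ(broken) = 1831 kJ
Bonds formed (products):
  N–H: 4 × 377 = 1508
  N–N: 1 × 166 = 166
  Σ(formed) = 1674 kJ
ΔH = Σ(broken) − Σ(formed) = 1831 − 1674 = +157 kJ

ΔH ≈ +157 kJ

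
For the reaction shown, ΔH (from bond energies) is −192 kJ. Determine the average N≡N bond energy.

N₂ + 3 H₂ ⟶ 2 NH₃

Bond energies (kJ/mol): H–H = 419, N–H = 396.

D(N≡N) ≈ 927 kJ/mol

Let D be the N≡N bond energy.
Σ(broken) = 3×419 + 1×D = 1257 + D
Σ(formed) = 6×396 = 2376
ΔH = Σ(broken) − Σ(formed) = (1257 + D) − (2376) = −1119 + D
Setting this equal to −192 kJ gives D = 927 kJ/mol.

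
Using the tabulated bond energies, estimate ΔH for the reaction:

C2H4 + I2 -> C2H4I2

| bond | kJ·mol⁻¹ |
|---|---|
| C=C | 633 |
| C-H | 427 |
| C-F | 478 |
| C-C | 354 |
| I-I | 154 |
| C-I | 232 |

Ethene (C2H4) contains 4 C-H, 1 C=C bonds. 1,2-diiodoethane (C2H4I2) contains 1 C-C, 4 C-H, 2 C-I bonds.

ΔH ≈ −31 kJ

Bonds broken (reactants):
  C-H: 4 × 427 = 1708
  C=C: 1 × 633 = 633
  I-I: 1 × 154 = 154
  Σ(broken) = 2495 kJ
Bonds formed (products):
  C-C: 1 × 354 = 354
  C-H: 4 × 427 = 1708
  C-I: 2 × 232 = 464
  Σ(formed) = 2526 kJ
ΔH = Σ(broken) − Σ(formed) = 2495 − 2526 = −31 kJ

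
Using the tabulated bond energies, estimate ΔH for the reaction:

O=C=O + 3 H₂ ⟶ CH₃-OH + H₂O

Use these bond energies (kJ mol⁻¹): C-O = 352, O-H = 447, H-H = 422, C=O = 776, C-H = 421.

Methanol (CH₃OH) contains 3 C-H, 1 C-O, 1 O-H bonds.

Bonds broken (reactants):
  C=O: 2 × 776 = 1552
  H-H: 3 × 422 = 1266
  Σ(broken) = 2818 kJ
Bonds formed (products):
  C-H: 3 × 421 = 1263
  C-O: 1 × 352 = 352
  O-H: 3 × 447 = 1341
  Σ(formed) = 2956 kJ
ΔH = Σ(broken) − Σ(formed) = 2818 − 2956 = −138 kJ

ΔH ≈ −138 kJ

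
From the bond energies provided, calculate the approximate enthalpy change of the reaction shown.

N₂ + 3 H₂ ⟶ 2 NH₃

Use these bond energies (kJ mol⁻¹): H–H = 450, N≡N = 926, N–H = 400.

ΔH ≈ −124 kJ

Bonds broken (reactants):
  H–H: 3 × 450 = 1350
  N≡N: 1 × 926 = 926
  Σ(broken) = 2276 kJ
Bonds formed (products):
  N–H: 6 × 400 = 2400
  Σ(formed) = 2400 kJ
ΔH = Σ(broken) − Σ(formed) = 2276 − 2400 = −124 kJ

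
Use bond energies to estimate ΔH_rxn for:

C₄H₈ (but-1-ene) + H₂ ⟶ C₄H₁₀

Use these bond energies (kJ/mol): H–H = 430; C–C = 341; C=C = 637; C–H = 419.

Bonds broken (reactants):
  C–C: 2 × 341 = 682
  C–H: 8 × 419 = 3352
  C=C: 1 × 637 = 637
  H–H: 1 × 430 = 430
  Σ(broken) = 5101 kJ
Bonds formed (products):
  C–C: 3 × 341 = 1023
  C–H: 10 × 419 = 4190
  Σ(formed) = 5213 kJ
ΔH = Σ(broken) − Σ(formed) = 5101 − 5213 = −112 kJ

ΔH ≈ −112 kJ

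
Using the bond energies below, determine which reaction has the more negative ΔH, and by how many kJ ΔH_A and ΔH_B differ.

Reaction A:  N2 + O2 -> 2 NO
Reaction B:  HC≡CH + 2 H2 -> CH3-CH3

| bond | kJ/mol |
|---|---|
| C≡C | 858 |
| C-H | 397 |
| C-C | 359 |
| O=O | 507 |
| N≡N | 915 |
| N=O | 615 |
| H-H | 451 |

Reaction A:
  Bonds broken (reactants):
    N≡N: 1 × 915 = 915
    O=O: 1 × 507 = 507
    Σ(broken) = 1422 kJ
  Bonds formed (products):
    N=O: 2 × 615 = 1230
    Σ(formed) = 1230 kJ
  ΔH_A = 1422 − 1230 = +192 kJ
Reaction B:
  Bonds broken (reactants):
    C≡C: 1 × 858 = 858
    C-H: 2 × 397 = 794
    H-H: 2 × 451 = 902
    Σ(broken) = 2554 kJ
  Bonds formed (products):
    C-C: 1 × 359 = 359
    C-H: 6 × 397 = 2382
    Σ(formed) = 2741 kJ
  ΔH_B = 2554 − 2741 = −187 kJ
ΔH_A − ΔH_B = +379 kJ, so reaction B has the more negative ΔH; |ΔH_A − ΔH_B| = 379 kJ.

Reaction B, by 379 kJ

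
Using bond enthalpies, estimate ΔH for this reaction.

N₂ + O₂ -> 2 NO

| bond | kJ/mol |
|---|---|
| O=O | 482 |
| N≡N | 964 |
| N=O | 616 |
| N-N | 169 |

ΔH ≈ +214 kJ

Bonds broken (reactants):
  N≡N: 1 × 964 = 964
  O=O: 1 × 482 = 482
  Σ(broken) = 1446 kJ
Bonds formed (products):
  N=O: 2 × 616 = 1232
  Σ(formed) = 1232 kJ
ΔH = Σ(broken) − Σ(formed) = 1446 − 1232 = +214 kJ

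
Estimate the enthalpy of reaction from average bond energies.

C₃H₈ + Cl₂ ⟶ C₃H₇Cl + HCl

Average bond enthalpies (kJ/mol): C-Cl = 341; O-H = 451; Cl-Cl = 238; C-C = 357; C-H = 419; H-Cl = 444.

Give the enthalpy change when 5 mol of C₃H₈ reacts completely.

Bonds broken (reactants):
  C-C: 2 × 357 = 714
  C-H: 8 × 419 = 3352
  Cl-Cl: 1 × 238 = 238
  Σ(broken) = 4304 kJ
Bonds formed (products):
  C-C: 2 × 357 = 714
  C-Cl: 1 × 341 = 341
  C-H: 7 × 419 = 2933
  H-Cl: 1 × 444 = 444
  Σ(formed) = 4432 kJ
ΔH = Σ(broken) − Σ(formed) = 4304 − 4432 = −128 kJ
For 5× the reaction as written: 5 × (−128) = −640 kJ

ΔH = −640 kJ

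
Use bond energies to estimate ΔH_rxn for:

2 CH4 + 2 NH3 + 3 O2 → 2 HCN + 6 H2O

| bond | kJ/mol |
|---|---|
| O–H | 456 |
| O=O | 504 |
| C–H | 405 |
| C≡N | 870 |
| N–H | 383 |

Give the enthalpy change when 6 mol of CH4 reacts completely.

Bonds broken (reactants):
  C–H: 8 × 405 = 3240
  N–H: 6 × 383 = 2298
  O=O: 3 × 504 = 1512
  Σ(broken) = 7050 kJ
Bonds formed (products):
  C≡N: 2 × 870 = 1740
  C–H: 2 × 405 = 810
  O–H: 12 × 456 = 5472
  Σ(formed) = 8022 kJ
ΔH = Σ(broken) − Σ(formed) = 7050 − 8022 = −972 kJ
For 3× the reaction as written: 3 × (−972) = −2916 kJ

ΔH = −2916 kJ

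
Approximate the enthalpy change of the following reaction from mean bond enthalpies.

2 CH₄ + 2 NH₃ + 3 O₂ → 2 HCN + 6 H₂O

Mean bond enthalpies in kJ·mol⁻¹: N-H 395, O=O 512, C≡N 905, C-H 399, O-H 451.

Bonds broken (reactants):
  C-H: 8 × 399 = 3192
  N-H: 6 × 395 = 2370
  O=O: 3 × 512 = 1536
  Σ(broken) = 7098 kJ
Bonds formed (products):
  C≡N: 2 × 905 = 1810
  C-H: 2 × 399 = 798
  O-H: 12 × 451 = 5412
  Σ(formed) = 8020 kJ
ΔH = Σ(broken) − Σ(formed) = 7098 − 8020 = −922 kJ

ΔH ≈ −922 kJ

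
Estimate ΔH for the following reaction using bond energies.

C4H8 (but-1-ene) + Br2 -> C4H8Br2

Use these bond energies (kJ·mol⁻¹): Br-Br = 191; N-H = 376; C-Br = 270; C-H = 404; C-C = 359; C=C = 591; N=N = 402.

ΔH ≈ −117 kJ

Bonds broken (reactants):
  Br-Br: 1 × 191 = 191
  C-C: 2 × 359 = 718
  C-H: 8 × 404 = 3232
  C=C: 1 × 591 = 591
  Σ(broken) = 4732 kJ
Bonds formed (products):
  C-Br: 2 × 270 = 540
  C-C: 3 × 359 = 1077
  C-H: 8 × 404 = 3232
  Σ(formed) = 4849 kJ
ΔH = Σ(broken) − Σ(formed) = 4732 − 4849 = −117 kJ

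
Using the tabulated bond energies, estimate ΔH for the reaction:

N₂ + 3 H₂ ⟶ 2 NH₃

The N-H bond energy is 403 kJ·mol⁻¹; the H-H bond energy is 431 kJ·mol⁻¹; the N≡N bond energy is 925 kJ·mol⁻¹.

ΔH ≈ −200 kJ

Bonds broken (reactants):
  H-H: 3 × 431 = 1293
  N≡N: 1 × 925 = 925
  Σ(broken) = 2218 kJ
Bonds formed (products):
  N-H: 6 × 403 = 2418
  Σ(formed) = 2418 kJ
ΔH = Σ(broken) − Σ(formed) = 2218 − 2418 = −200 kJ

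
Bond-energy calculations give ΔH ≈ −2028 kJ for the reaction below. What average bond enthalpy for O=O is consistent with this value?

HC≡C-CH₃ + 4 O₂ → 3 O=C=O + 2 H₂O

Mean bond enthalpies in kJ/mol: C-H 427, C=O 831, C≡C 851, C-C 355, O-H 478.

Let D be the O=O bond energy.
Σ(broken) = 1×851 + 1×355 + 4×427 + 4×D = 2914 + 4D
Σ(formed) = 6×831 + 4×478 = 6898
ΔH = Σ(broken) − Σ(formed) = (2914 + 4D) − (6898) = −3984 + 4D
Setting this equal to −2028 kJ gives 4D = 1956, so D = 489 kJ/mol.

D(O=O) ≈ 489 kJ/mol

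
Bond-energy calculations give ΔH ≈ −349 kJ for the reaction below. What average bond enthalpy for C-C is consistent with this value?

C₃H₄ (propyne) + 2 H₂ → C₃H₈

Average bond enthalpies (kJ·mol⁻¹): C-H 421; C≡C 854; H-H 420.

D(C-C) ≈ 359 kJ/mol

Let D be the C-C bond energy.
Σ(broken) = 1×854 + 1×D + 4×421 + 2×420 = 3378 + D
Σ(formed) = 2×D + 8×421 = 3368 + 2D
ΔH = Σ(broken) − Σ(formed) = (3378 + D) − (3368 + 2D) = +10 − D
Setting this equal to −349 kJ gives D = 359 kJ/mol.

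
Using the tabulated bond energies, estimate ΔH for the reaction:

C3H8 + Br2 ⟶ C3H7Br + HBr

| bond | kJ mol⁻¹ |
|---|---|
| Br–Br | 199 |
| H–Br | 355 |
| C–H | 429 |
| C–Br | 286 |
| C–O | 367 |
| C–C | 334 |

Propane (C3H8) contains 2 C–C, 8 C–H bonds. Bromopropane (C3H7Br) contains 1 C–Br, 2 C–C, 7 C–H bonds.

ΔH ≈ −13 kJ

Bonds broken (reactants):
  Br–Br: 1 × 199 = 199
  C–C: 2 × 334 = 668
  C–H: 8 × 429 = 3432
  Σ(broken) = 4299 kJ
Bonds formed (products):
  C–Br: 1 × 286 = 286
  C–C: 2 × 334 = 668
  C–H: 7 × 429 = 3003
  H–Br: 1 × 355 = 355
  Σ(formed) = 4312 kJ
ΔH = Σ(broken) − Σ(formed) = 4299 − 4312 = −13 kJ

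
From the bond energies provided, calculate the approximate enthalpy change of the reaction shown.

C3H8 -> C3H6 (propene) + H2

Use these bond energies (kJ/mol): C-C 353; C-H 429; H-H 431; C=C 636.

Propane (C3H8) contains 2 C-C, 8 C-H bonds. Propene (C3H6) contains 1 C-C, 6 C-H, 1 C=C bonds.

Bonds broken (reactants):
  C-C: 2 × 353 = 706
  C-H: 8 × 429 = 3432
  Σ(broken) = 4138 kJ
Bonds formed (products):
  C-C: 1 × 353 = 353
  C-H: 6 × 429 = 2574
  C=C: 1 × 636 = 636
  H-H: 1 × 431 = 431
  Σ(formed) = 3994 kJ
ΔH = Σ(broken) − Σ(formed) = 4138 − 3994 = +144 kJ

ΔH ≈ +144 kJ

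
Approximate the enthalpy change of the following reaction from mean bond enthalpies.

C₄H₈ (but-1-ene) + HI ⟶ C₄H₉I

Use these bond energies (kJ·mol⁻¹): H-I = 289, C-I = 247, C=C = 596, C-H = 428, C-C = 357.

Bonds broken (reactants):
  C-C: 2 × 357 = 714
  C-H: 8 × 428 = 3424
  C=C: 1 × 596 = 596
  H-I: 1 × 289 = 289
  Σ(broken) = 5023 kJ
Bonds formed (products):
  C-C: 3 × 357 = 1071
  C-H: 9 × 428 = 3852
  C-I: 1 × 247 = 247
  Σ(formed) = 5170 kJ
ΔH = Σ(broken) − Σ(formed) = 5023 − 5170 = −147 kJ

ΔH ≈ −147 kJ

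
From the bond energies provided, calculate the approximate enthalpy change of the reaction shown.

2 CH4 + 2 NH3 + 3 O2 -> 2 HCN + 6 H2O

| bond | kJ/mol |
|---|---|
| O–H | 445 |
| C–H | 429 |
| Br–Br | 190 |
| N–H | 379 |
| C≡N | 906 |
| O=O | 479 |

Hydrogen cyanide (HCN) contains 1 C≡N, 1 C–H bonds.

ΔH ≈ −867 kJ

Bonds broken (reactants):
  C–H: 8 × 429 = 3432
  N–H: 6 × 379 = 2274
  O=O: 3 × 479 = 1437
  Σ(broken) = 7143 kJ
Bonds formed (products):
  C≡N: 2 × 906 = 1812
  C–H: 2 × 429 = 858
  O–H: 12 × 445 = 5340
  Σ(formed) = 8010 kJ
ΔH = Σ(broken) − Σ(formed) = 7143 − 8010 = −867 kJ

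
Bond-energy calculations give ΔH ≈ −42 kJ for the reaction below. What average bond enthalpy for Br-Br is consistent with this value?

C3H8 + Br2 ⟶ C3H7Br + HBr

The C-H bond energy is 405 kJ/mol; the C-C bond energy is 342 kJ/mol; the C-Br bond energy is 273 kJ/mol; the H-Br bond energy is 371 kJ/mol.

Let D be the Br-Br bond energy.
Σ(broken) = 1×D + 2×342 + 8×405 = 3924 + D
Σ(formed) = 1×273 + 2×342 + 7×405 + 1×371 = 4163
ΔH = Σ(broken) − Σ(formed) = (3924 + D) − (4163) = −239 + D
Setting this equal to −42 kJ gives D = 197 kJ/mol.

D(Br-Br) ≈ 197 kJ/mol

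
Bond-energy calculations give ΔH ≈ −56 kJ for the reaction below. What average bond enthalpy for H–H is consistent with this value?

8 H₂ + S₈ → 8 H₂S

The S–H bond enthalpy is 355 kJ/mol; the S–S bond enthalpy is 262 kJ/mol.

Let D be the H–H bond energy.
Σ(broken) = 8×D + 8×262 = 2096 + 8D
Σ(formed) = 16×355 = 5680
ΔH = Σ(broken) − Σ(formed) = (2096 + 8D) − (5680) = −3584 + 8D
Setting this equal to −56 kJ gives 8D = 3528, so D = 441 kJ/mol.

D(H–H) ≈ 441 kJ/mol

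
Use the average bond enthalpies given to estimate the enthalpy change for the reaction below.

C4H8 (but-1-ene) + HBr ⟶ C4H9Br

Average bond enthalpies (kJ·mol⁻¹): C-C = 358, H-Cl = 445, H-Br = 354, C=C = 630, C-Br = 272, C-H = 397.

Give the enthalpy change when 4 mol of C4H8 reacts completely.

Bonds broken (reactants):
  C-C: 2 × 358 = 716
  C-H: 8 × 397 = 3176
  C=C: 1 × 630 = 630
  H-Br: 1 × 354 = 354
  Σ(broken) = 4876 kJ
Bonds formed (products):
  C-Br: 1 × 272 = 272
  C-C: 3 × 358 = 1074
  C-H: 9 × 397 = 3573
  Σ(formed) = 4919 kJ
ΔH = Σ(broken) − Σ(formed) = 4876 − 4919 = −43 kJ
For 4× the reaction as written: 4 × (−43) = −172 kJ

ΔH = −172 kJ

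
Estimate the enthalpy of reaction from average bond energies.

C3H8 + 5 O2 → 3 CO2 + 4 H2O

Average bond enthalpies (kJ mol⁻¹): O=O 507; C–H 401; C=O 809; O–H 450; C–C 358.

Bonds broken (reactants):
  C–C: 2 × 358 = 716
  C–H: 8 × 401 = 3208
  O=O: 5 × 507 = 2535
  Σ(broken) = 6459 kJ
Bonds formed (products):
  C=O: 6 × 809 = 4854
  O–H: 8 × 450 = 3600
  Σ(formed) = 8454 kJ
ΔH = Σ(broken) − Σ(formed) = 6459 − 8454 = −1995 kJ

ΔH ≈ −1995 kJ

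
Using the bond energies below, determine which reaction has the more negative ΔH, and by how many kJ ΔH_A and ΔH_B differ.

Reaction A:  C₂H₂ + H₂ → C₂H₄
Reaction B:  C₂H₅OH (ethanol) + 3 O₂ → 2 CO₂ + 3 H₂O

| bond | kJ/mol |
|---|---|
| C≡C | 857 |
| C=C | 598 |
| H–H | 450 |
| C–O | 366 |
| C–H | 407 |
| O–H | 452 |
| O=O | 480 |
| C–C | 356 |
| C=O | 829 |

Reaction A:
  Bonds broken (reactants):
    C≡C: 1 × 857 = 857
    C–H: 2 × 407 = 814
    H–H: 1 × 450 = 450
    Σ(broken) = 2121 kJ
  Bonds formed (products):
    C–H: 4 × 407 = 1628
    C=C: 1 × 598 = 598
    Σ(formed) = 2226 kJ
  ΔH_A = 2121 − 2226 = −105 kJ
Reaction B:
  Bonds broken (reactants):
    C–C: 1 × 356 = 356
    C–H: 5 × 407 = 2035
    C–O: 1 × 366 = 366
    O–H: 1 × 452 = 452
    O=O: 3 × 480 = 1440
    Σ(broken) = 4649 kJ
  Bonds formed (products):
    C=O: 4 × 829 = 3316
    O–H: 6 × 452 = 2712
    Σ(formed) = 6028 kJ
  ΔH_B = 4649 − 6028 = −1379 kJ
ΔH_A − ΔH_B = +1274 kJ, so reaction B has the more negative ΔH; |ΔH_A − ΔH_B| = 1274 kJ.

Reaction B, by 1274 kJ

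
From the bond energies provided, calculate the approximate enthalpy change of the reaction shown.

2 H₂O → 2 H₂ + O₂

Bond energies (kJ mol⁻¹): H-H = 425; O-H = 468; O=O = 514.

ΔH ≈ +508 kJ

Bonds broken (reactants):
  O-H: 4 × 468 = 1872
  Σ(broken) = 1872 kJ
Bonds formed (products):
  H-H: 2 × 425 = 850
  O=O: 1 × 514 = 514
  Σ(formed) = 1364 kJ
ΔH = Σ(broken) − Σ(formed) = 1872 − 1364 = +508 kJ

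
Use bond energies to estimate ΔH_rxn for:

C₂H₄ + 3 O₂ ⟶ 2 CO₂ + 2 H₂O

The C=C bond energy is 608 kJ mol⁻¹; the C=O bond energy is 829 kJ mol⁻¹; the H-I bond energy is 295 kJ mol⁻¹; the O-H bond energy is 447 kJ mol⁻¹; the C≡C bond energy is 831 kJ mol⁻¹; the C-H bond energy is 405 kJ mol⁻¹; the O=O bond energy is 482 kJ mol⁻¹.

Bonds broken (reactants):
  C-H: 4 × 405 = 1620
  C=C: 1 × 608 = 608
  O=O: 3 × 482 = 1446
  Σ(broken) = 3674 kJ
Bonds formed (products):
  C=O: 4 × 829 = 3316
  O-H: 4 × 447 = 1788
  Σ(formed) = 5104 kJ
ΔH = Σ(broken) − Σ(formed) = 3674 − 5104 = −1430 kJ

ΔH ≈ −1430 kJ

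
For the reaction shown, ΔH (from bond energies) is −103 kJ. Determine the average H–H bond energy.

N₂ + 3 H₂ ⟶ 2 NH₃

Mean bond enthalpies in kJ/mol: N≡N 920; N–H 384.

Let D be the H–H bond energy.
Σ(broken) = 3×D + 1×920 = 920 + 3D
Σ(formed) = 6×384 = 2304
ΔH = Σ(broken) − Σ(formed) = (920 + 3D) − (2304) = −1384 + 3D
Setting this equal to −103 kJ gives 3D = 1281, so D = 427 kJ/mol.

D(H–H) ≈ 427 kJ/mol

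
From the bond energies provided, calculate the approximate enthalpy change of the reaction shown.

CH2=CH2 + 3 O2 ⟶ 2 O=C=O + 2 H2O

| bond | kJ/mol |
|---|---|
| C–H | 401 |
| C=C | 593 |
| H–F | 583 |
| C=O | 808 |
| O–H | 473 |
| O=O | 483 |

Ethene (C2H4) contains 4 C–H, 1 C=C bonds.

ΔH ≈ −1478 kJ

Bonds broken (reactants):
  C–H: 4 × 401 = 1604
  C=C: 1 × 593 = 593
  O=O: 3 × 483 = 1449
  Σ(broken) = 3646 kJ
Bonds formed (products):
  C=O: 4 × 808 = 3232
  O–H: 4 × 473 = 1892
  Σ(formed) = 5124 kJ
ΔH = Σ(broken) − Σ(formed) = 3646 − 5124 = −1478 kJ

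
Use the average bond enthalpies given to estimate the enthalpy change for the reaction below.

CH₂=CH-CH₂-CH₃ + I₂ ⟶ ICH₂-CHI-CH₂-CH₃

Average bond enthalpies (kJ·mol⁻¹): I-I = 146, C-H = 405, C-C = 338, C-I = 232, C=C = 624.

Bonds broken (reactants):
  C-C: 2 × 338 = 676
  C-H: 8 × 405 = 3240
  C=C: 1 × 624 = 624
  I-I: 1 × 146 = 146
  Σ(broken) = 4686 kJ
Bonds formed (products):
  C-C: 3 × 338 = 1014
  C-H: 8 × 405 = 3240
  C-I: 2 × 232 = 464
  Σ(formed) = 4718 kJ
ΔH = Σ(broken) − Σ(formed) = 4686 − 4718 = −32 kJ

ΔH ≈ −32 kJ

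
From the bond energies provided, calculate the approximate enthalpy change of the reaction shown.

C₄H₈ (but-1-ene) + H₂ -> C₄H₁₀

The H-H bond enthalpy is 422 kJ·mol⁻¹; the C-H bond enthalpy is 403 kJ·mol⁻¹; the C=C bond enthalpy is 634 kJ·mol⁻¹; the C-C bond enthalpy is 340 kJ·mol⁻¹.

ΔH ≈ −90 kJ

Bonds broken (reactants):
  C-C: 2 × 340 = 680
  C-H: 8 × 403 = 3224
  C=C: 1 × 634 = 634
  H-H: 1 × 422 = 422
  Σ(broken) = 4960 kJ
Bonds formed (products):
  C-C: 3 × 340 = 1020
  C-H: 10 × 403 = 4030
  Σ(formed) = 5050 kJ
ΔH = Σ(broken) − Σ(formed) = 4960 − 5050 = −90 kJ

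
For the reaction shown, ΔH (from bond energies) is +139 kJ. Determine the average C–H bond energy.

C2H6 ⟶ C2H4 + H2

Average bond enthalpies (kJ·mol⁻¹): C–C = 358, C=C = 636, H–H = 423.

D(C–H) ≈ 420 kJ/mol

Let D be the C–H bond energy.
Σ(broken) = 1×358 + 6×D = 358 + 6D
Σ(formed) = 4×D + 1×636 + 1×423 = 1059 + 4D
ΔH = Σ(broken) − Σ(formed) = (358 + 6D) − (1059 + 4D) = −701 + 2D
Setting this equal to +139 kJ gives 2D = 840, so D = 420 kJ/mol.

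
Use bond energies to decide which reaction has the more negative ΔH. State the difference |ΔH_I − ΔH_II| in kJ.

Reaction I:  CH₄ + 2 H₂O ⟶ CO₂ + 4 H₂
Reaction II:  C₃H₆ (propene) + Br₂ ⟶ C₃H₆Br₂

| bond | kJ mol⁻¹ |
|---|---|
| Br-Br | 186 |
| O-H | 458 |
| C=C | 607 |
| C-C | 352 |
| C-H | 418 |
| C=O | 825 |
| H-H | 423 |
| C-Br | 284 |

Reaction II, by 289 kJ

Reaction I:
  Bonds broken (reactants):
    C-H: 4 × 418 = 1672
    O-H: 4 × 458 = 1832
    Σ(broken) = 3504 kJ
  Bonds formed (products):
    C=O: 2 × 825 = 1650
    H-H: 4 × 423 = 1692
    Σ(formed) = 3342 kJ
  ΔH_I = 3504 − 3342 = +162 kJ
Reaction II:
  Bonds broken (reactants):
    Br-Br: 1 × 186 = 186
    C-C: 1 × 352 = 352
    C-H: 6 × 418 = 2508
    C=C: 1 × 607 = 607
    Σ(broken) = 3653 kJ
  Bonds formed (products):
    C-Br: 2 × 284 = 568
    C-C: 2 × 352 = 704
    C-H: 6 × 418 = 2508
    Σ(formed) = 3780 kJ
  ΔH_II = 3653 − 3780 = −127 kJ
ΔH_I − ΔH_II = +289 kJ, so reaction II has the more negative ΔH; |ΔH_I − ΔH_II| = 289 kJ.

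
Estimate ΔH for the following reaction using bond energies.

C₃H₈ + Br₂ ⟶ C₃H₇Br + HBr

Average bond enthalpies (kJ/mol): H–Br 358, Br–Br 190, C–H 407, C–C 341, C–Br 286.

Bonds broken (reactants):
  Br–Br: 1 × 190 = 190
  C–C: 2 × 341 = 682
  C–H: 8 × 407 = 3256
  Σ(broken) = 4128 kJ
Bonds formed (products):
  C–Br: 1 × 286 = 286
  C–C: 2 × 341 = 682
  C–H: 7 × 407 = 2849
  H–Br: 1 × 358 = 358
  Σ(formed) = 4175 kJ
ΔH = Σ(broken) − Σ(formed) = 4128 − 4175 = −47 kJ

ΔH ≈ −47 kJ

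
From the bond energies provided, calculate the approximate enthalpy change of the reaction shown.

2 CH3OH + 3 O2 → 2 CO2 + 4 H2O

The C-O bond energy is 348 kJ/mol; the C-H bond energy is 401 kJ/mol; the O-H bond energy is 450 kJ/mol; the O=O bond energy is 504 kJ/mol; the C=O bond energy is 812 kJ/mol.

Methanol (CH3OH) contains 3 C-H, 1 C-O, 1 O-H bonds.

Bonds broken (reactants):
  C-H: 6 × 401 = 2406
  C-O: 2 × 348 = 696
  O-H: 2 × 450 = 900
  O=O: 3 × 504 = 1512
  Σ(broken) = 5514 kJ
Bonds formed (products):
  C=O: 4 × 812 = 3248
  O-H: 8 × 450 = 3600
  Σ(formed) = 6848 kJ
ΔH = Σ(broken) − Σ(formed) = 5514 − 6848 = −1334 kJ

ΔH ≈ −1334 kJ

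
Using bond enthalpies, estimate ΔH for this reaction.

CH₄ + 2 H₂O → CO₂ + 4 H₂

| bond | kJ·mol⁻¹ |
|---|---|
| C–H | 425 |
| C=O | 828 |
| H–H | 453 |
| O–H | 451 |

ΔH ≈ +36 kJ

Bonds broken (reactants):
  C–H: 4 × 425 = 1700
  O–H: 4 × 451 = 1804
  Σ(broken) = 3504 kJ
Bonds formed (products):
  C=O: 2 × 828 = 1656
  H–H: 4 × 453 = 1812
  Σ(formed) = 3468 kJ
ΔH = Σ(broken) − Σ(formed) = 3504 − 3468 = +36 kJ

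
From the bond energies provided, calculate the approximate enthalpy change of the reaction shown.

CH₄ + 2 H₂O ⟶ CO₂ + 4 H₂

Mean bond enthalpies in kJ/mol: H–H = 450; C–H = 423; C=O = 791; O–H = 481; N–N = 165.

Bonds broken (reactants):
  C–H: 4 × 423 = 1692
  O–H: 4 × 481 = 1924
  Σ(broken) = 3616 kJ
Bonds formed (products):
  C=O: 2 × 791 = 1582
  H–H: 4 × 450 = 1800
  Σ(formed) = 3382 kJ
ΔH = Σ(broken) − Σ(formed) = 3616 − 3382 = +234 kJ

ΔH ≈ +234 kJ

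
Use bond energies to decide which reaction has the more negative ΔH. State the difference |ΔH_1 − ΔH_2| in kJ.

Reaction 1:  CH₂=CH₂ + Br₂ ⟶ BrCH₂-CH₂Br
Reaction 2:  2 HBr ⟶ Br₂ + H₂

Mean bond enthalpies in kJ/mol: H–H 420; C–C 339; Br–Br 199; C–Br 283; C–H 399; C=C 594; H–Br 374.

Reaction 1, by 241 kJ

Reaction 1:
  Bonds broken (reactants):
    Br–Br: 1 × 199 = 199
    C–H: 4 × 399 = 1596
    C=C: 1 × 594 = 594
    Σ(broken) = 2389 kJ
  Bonds formed (products):
    C–Br: 2 × 283 = 566
    C–C: 1 × 339 = 339
    C–H: 4 × 399 = 1596
    Σ(formed) = 2501 kJ
  ΔH_1 = 2389 − 2501 = −112 kJ
Reaction 2:
  Bonds broken (reactants):
    H–Br: 2 × 374 = 748
    Σ(broken) = 748 kJ
  Bonds formed (products):
    Br–Br: 1 × 199 = 199
    H–H: 1 × 420 = 420
    Σ(formed) = 619 kJ
  ΔH_2 = 748 − 619 = +129 kJ
ΔH_1 − ΔH_2 = −241 kJ, so reaction 1 has the more negative ΔH; |ΔH_1 − ΔH_2| = 241 kJ.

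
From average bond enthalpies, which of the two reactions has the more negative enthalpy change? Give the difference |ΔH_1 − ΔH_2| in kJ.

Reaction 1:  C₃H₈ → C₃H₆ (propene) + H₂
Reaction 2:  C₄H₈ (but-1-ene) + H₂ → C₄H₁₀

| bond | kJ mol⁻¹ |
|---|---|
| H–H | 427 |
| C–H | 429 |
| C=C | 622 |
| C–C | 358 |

Reaction 1:
  Bonds broken (reactants):
    C–C: 2 × 358 = 716
    C–H: 8 × 429 = 3432
    Σ(broken) = 4148 kJ
  Bonds formed (products):
    C–C: 1 × 358 = 358
    C–H: 6 × 429 = 2574
    C=C: 1 × 622 = 622
    H–H: 1 × 427 = 427
    Σ(formed) = 3981 kJ
  ΔH_1 = 4148 − 3981 = +167 kJ
Reaction 2:
  Bonds broken (reactants):
    C–C: 2 × 358 = 716
    C–H: 8 × 429 = 3432
    C=C: 1 × 622 = 622
    H–H: 1 × 427 = 427
    Σ(broken) = 5197 kJ
  Bonds formed (products):
    C–C: 3 × 358 = 1074
    C–H: 10 × 429 = 4290
    Σ(formed) = 5364 kJ
  ΔH_2 = 5197 − 5364 = −167 kJ
ΔH_1 − ΔH_2 = +334 kJ, so reaction 2 has the more negative ΔH; |ΔH_1 − ΔH_2| = 334 kJ.

Reaction 2, by 334 kJ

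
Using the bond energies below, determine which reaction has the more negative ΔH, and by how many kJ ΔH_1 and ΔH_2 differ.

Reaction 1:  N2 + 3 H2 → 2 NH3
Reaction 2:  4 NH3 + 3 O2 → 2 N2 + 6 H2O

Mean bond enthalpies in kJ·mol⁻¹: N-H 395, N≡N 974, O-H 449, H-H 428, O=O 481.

Reaction 1:
  Bonds broken (reactants):
    H-H: 3 × 428 = 1284
    N≡N: 1 × 974 = 974
    Σ(broken) = 2258 kJ
  Bonds formed (products):
    N-H: 6 × 395 = 2370
    Σ(formed) = 2370 kJ
  ΔH_1 = 2258 − 2370 = −112 kJ
Reaction 2:
  Bonds broken (reactants):
    N-H: 12 × 395 = 4740
    O=O: 3 × 481 = 1443
    Σ(broken) = 6183 kJ
  Bonds formed (products):
    N≡N: 2 × 974 = 1948
    O-H: 12 × 449 = 5388
    Σ(formed) = 7336 kJ
  ΔH_2 = 6183 − 7336 = −1153 kJ
ΔH_1 − ΔH_2 = +1041 kJ, so reaction 2 has the more negative ΔH; |ΔH_1 − ΔH_2| = 1041 kJ.

Reaction 2, by 1041 kJ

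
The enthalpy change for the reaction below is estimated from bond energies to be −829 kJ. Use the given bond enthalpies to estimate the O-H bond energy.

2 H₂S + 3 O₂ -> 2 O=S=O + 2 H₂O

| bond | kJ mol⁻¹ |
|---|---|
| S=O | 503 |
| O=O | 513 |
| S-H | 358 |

Let D be the O-H bond energy.
Σ(broken) = 3×513 + 4×358 = 2971
Σ(formed) = 4×D + 4×503 = 2012 + 4D
ΔH = Σ(broken) − Σ(formed) = (2971) − (2012 + 4D) = +959 − 4D
Setting this equal to −829 kJ gives 4D = 1788, so D = 447 kJ/mol.

D(O-H) ≈ 447 kJ/mol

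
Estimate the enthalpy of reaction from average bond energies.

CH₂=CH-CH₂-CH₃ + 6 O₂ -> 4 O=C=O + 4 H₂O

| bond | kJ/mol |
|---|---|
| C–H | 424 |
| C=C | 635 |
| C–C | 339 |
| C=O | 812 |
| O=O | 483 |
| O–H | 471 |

Bonds broken (reactants):
  C–C: 2 × 339 = 678
  C–H: 8 × 424 = 3392
  C=C: 1 × 635 = 635
  O=O: 6 × 483 = 2898
  Σ(broken) = 7603 kJ
Bonds formed (products):
  C=O: 8 × 812 = 6496
  O–H: 8 × 471 = 3768
  Σ(formed) = 10264 kJ
ΔH = Σ(broken) − Σ(formed) = 7603 − 10264 = −2661 kJ

ΔH ≈ −2661 kJ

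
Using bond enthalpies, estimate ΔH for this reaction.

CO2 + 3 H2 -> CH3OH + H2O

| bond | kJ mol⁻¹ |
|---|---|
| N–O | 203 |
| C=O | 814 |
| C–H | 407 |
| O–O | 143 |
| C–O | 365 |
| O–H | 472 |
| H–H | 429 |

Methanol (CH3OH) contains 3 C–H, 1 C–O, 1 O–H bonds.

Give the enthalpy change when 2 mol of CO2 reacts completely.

ΔH = −174 kJ

Bonds broken (reactants):
  C=O: 2 × 814 = 1628
  H–H: 3 × 429 = 1287
  Σ(broken) = 2915 kJ
Bonds formed (products):
  C–H: 3 × 407 = 1221
  C–O: 1 × 365 = 365
  O–H: 3 × 472 = 1416
  Σ(formed) = 3002 kJ
ΔH = Σ(broken) − Σ(formed) = 2915 − 3002 = −87 kJ
For 2× the reaction as written: 2 × (−87) = −174 kJ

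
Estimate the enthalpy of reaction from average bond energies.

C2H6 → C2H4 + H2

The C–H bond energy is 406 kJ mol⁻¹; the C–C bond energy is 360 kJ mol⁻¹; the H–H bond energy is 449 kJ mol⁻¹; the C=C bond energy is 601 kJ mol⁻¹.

Bonds broken (reactants):
  C–C: 1 × 360 = 360
  C–H: 6 × 406 = 2436
  Σ(broken) = 2796 kJ
Bonds formed (products):
  C–H: 4 × 406 = 1624
  C=C: 1 × 601 = 601
  H–H: 1 × 449 = 449
  Σ(formed) = 2674 kJ
ΔH = Σ(broken) − Σ(formed) = 2796 − 2674 = +122 kJ

ΔH ≈ +122 kJ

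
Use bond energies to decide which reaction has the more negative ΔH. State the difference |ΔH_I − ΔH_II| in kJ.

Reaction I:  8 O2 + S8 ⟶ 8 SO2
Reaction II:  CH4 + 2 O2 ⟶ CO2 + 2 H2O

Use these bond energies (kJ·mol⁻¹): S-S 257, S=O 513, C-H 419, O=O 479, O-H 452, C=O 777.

Reaction I:
  Bonds broken (reactants):
    O=O: 8 × 479 = 3832
    S-S: 8 × 257 = 2056
    Σ(broken) = 5888 kJ
  Bonds formed (products):
    S=O: 16 × 513 = 8208
    Σ(formed) = 8208 kJ
  ΔH_I = 5888 − 8208 = −2320 kJ
Reaction II:
  Bonds broken (reactants):
    C-H: 4 × 419 = 1676
    O=O: 2 × 479 = 958
    Σ(broken) = 2634 kJ
  Bonds formed (products):
    C=O: 2 × 777 = 1554
    O-H: 4 × 452 = 1808
    Σ(formed) = 3362 kJ
  ΔH_II = 2634 − 3362 = −728 kJ
ΔH_I − ΔH_II = −1592 kJ, so reaction I has the more negative ΔH; |ΔH_I − ΔH_II| = 1592 kJ.

Reaction I, by 1592 kJ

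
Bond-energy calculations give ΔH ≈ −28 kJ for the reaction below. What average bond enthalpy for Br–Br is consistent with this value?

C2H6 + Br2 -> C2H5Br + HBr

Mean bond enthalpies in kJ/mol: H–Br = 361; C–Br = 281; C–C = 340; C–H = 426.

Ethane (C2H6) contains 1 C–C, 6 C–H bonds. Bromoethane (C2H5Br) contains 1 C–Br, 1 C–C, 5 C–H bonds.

Let D be the Br–Br bond energy.
Σ(broken) = 1×D + 1×340 + 6×426 = 2896 + D
Σ(formed) = 1×281 + 1×340 + 5×426 + 1×361 = 3112
ΔH = Σ(broken) − Σ(formed) = (2896 + D) − (3112) = −216 + D
Setting this equal to −28 kJ gives D = 188 kJ/mol.

D(Br–Br) ≈ 188 kJ/mol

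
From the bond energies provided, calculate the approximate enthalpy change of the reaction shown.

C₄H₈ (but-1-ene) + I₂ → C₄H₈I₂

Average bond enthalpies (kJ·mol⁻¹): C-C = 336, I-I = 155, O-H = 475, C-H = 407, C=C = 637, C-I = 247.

Bonds broken (reactants):
  C-C: 2 × 336 = 672
  C-H: 8 × 407 = 3256
  C=C: 1 × 637 = 637
  I-I: 1 × 155 = 155
  Σ(broken) = 4720 kJ
Bonds formed (products):
  C-C: 3 × 336 = 1008
  C-H: 8 × 407 = 3256
  C-I: 2 × 247 = 494
  Σ(formed) = 4758 kJ
ΔH = Σ(broken) − Σ(formed) = 4720 − 4758 = −38 kJ

ΔH ≈ −38 kJ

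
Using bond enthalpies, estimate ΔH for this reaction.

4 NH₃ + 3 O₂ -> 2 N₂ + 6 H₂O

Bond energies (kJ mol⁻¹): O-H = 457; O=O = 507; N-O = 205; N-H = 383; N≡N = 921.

ΔH ≈ −1209 kJ

Bonds broken (reactants):
  N-H: 12 × 383 = 4596
  O=O: 3 × 507 = 1521
  Σ(broken) = 6117 kJ
Bonds formed (products):
  N≡N: 2 × 921 = 1842
  O-H: 12 × 457 = 5484
  Σ(formed) = 7326 kJ
ΔH = Σ(broken) − Σ(formed) = 6117 − 7326 = −1209 kJ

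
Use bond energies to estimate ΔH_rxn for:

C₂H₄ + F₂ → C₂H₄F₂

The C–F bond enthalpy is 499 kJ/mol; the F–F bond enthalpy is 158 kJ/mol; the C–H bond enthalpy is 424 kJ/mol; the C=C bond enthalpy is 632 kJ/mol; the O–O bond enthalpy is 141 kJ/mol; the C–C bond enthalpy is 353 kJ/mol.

ΔH ≈ −561 kJ

Bonds broken (reactants):
  C–H: 4 × 424 = 1696
  C=C: 1 × 632 = 632
  F–F: 1 × 158 = 158
  Σ(broken) = 2486 kJ
Bonds formed (products):
  C–C: 1 × 353 = 353
  C–F: 2 × 499 = 998
  C–H: 4 × 424 = 1696
  Σ(formed) = 3047 kJ
ΔH = Σ(broken) − Σ(formed) = 2486 − 3047 = −561 kJ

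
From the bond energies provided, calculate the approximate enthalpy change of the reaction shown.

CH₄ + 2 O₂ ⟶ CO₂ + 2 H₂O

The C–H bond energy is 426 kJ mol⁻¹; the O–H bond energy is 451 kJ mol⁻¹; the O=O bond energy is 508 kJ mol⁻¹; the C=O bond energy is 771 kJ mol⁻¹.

ΔH ≈ −626 kJ

Bonds broken (reactants):
  C–H: 4 × 426 = 1704
  O=O: 2 × 508 = 1016
  Σ(broken) = 2720 kJ
Bonds formed (products):
  C=O: 2 × 771 = 1542
  O–H: 4 × 451 = 1804
  Σ(formed) = 3346 kJ
ΔH = Σ(broken) − Σ(formed) = 2720 − 3346 = −626 kJ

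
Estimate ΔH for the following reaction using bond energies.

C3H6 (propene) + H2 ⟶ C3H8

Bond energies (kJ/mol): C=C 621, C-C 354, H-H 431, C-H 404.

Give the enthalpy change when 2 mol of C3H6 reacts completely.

ΔH = −220 kJ

Bonds broken (reactants):
  C-C: 1 × 354 = 354
  C-H: 6 × 404 = 2424
  C=C: 1 × 621 = 621
  H-H: 1 × 431 = 431
  Σ(broken) = 3830 kJ
Bonds formed (products):
  C-C: 2 × 354 = 708
  C-H: 8 × 404 = 3232
  Σ(formed) = 3940 kJ
ΔH = Σ(broken) − Σ(formed) = 3830 − 3940 = −110 kJ
For 2× the reaction as written: 2 × (−110) = −220 kJ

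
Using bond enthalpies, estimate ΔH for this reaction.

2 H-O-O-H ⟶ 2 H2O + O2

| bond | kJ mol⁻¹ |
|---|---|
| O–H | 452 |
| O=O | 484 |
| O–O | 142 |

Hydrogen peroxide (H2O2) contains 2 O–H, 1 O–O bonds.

Bonds broken (reactants):
  O–H: 4 × 452 = 1808
  O–O: 2 × 142 = 284
  Σ(broken) = 2092 kJ
Bonds formed (products):
  O–H: 4 × 452 = 1808
  O=O: 1 × 484 = 484
  Σ(formed) = 2292 kJ
ΔH = Σ(broken) − Σ(formed) = 2092 − 2292 = −200 kJ

ΔH ≈ −200 kJ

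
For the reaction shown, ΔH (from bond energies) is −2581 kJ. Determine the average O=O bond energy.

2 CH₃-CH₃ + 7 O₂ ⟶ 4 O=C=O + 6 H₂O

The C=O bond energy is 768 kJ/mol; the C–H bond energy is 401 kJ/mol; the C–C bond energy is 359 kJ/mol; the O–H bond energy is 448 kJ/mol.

D(O=O) ≈ 487 kJ/mol

Let D be the O=O bond energy.
Σ(broken) = 2×359 + 12×401 + 7×D = 5530 + 7D
Σ(formed) = 8×768 + 12×448 = 11520
ΔH = Σ(broken) − Σ(formed) = (5530 + 7D) − (11520) = −5990 + 7D
Setting this equal to −2581 kJ gives 7D = 3409, so D = 487 kJ/mol.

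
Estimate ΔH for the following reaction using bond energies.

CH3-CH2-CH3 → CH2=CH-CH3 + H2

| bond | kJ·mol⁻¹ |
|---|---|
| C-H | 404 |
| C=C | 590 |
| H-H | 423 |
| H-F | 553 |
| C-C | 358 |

ΔH ≈ +153 kJ

Bonds broken (reactants):
  C-C: 2 × 358 = 716
  C-H: 8 × 404 = 3232
  Σ(broken) = 3948 kJ
Bonds formed (products):
  C-C: 1 × 358 = 358
  C-H: 6 × 404 = 2424
  C=C: 1 × 590 = 590
  H-H: 1 × 423 = 423
  Σ(formed) = 3795 kJ
ΔH = Σ(broken) − Σ(formed) = 3948 − 3795 = +153 kJ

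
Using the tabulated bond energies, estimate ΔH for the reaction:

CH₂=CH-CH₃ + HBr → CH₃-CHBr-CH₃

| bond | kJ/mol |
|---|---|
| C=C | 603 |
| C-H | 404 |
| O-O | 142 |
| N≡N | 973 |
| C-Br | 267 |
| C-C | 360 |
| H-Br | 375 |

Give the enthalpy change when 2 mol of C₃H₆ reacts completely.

ΔH = −106 kJ

Bonds broken (reactants):
  C-C: 1 × 360 = 360
  C-H: 6 × 404 = 2424
  C=C: 1 × 603 = 603
  H-Br: 1 × 375 = 375
  Σ(broken) = 3762 kJ
Bonds formed (products):
  C-Br: 1 × 267 = 267
  C-C: 2 × 360 = 720
  C-H: 7 × 404 = 2828
  Σ(formed) = 3815 kJ
ΔH = Σ(broken) − Σ(formed) = 3762 − 3815 = −53 kJ
For 2× the reaction as written: 2 × (−53) = −106 kJ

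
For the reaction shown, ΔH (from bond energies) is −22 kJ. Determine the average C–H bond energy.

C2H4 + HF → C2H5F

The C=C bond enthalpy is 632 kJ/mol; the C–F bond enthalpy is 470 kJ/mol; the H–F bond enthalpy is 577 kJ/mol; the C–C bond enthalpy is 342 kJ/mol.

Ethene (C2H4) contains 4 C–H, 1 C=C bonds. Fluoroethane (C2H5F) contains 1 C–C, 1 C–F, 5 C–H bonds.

Let D be the C–H bond energy.
Σ(broken) = 4×D + 1×632 + 1×577 = 1209 + 4D
Σ(formed) = 1×342 + 1×470 + 5×D = 812 + 5D
ΔH = Σ(broken) − Σ(formed) = (1209 + 4D) − (812 + 5D) = +397 − D
Setting this equal to −22 kJ gives D = 419 kJ/mol.

D(C–H) ≈ 419 kJ/mol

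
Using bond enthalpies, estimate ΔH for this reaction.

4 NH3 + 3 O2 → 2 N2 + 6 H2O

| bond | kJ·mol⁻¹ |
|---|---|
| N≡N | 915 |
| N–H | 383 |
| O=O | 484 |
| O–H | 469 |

ΔH ≈ −1410 kJ

Bonds broken (reactants):
  N–H: 12 × 383 = 4596
  O=O: 3 × 484 = 1452
  Σ(broken) = 6048 kJ
Bonds formed (products):
  N≡N: 2 × 915 = 1830
  O–H: 12 × 469 = 5628
  Σ(formed) = 7458 kJ
ΔH = Σ(broken) − Σ(formed) = 6048 − 7458 = −1410 kJ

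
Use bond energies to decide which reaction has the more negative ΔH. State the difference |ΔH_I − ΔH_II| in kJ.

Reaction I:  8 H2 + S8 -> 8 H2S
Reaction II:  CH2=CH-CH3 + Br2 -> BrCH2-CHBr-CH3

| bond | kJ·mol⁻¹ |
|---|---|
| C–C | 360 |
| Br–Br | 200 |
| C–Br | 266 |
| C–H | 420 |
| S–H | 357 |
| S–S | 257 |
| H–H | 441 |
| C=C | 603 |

Reaction I:
  Bonds broken (reactants):
    H–H: 8 × 441 = 3528
    S–S: 8 × 257 = 2056
    Σ(broken) = 5584 kJ
  Bonds formed (products):
    S–H: 16 × 357 = 5712
    Σ(formed) = 5712 kJ
  ΔH_I = 5584 − 5712 = −128 kJ
Reaction II:
  Bonds broken (reactants):
    Br–Br: 1 × 200 = 200
    C–C: 1 × 360 = 360
    C–H: 6 × 420 = 2520
    C=C: 1 × 603 = 603
    Σ(broken) = 3683 kJ
  Bonds formed (products):
    C–Br: 2 × 266 = 532
    C–C: 2 × 360 = 720
    C–H: 6 × 420 = 2520
    Σ(formed) = 3772 kJ
  ΔH_II = 3683 − 3772 = −89 kJ
ΔH_I − ΔH_II = −39 kJ, so reaction I has the more negative ΔH; |ΔH_I − ΔH_II| = 39 kJ.

Reaction I, by 39 kJ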